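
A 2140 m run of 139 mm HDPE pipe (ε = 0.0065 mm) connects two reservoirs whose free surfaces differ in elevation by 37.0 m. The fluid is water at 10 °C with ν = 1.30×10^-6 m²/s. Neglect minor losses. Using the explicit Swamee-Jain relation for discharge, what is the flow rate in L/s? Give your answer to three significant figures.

Swamee-Jain (Type II): Q = -0.965·√(gD⁵h_f/L)·ln[ε/(3.7D) + √(3.17ν²L/(gD³h_f))]
√(gD⁵h_f/L) = √(9.81·0.139⁵·37.0/2140) = 0.002967
ε/(3.7D) = 1.26×10^-5; √(3.17ν²L/(gD³h_f)) = 1.08×10^-4
Q = -0.965·0.002967·ln(1.211×10^-4) = 0.02582 m³/s
Check: V = 1.70 m/s, Re = 1.82×10^5, f = 0.01622, h_f = 36.8 m ≈ 37.0 m ✓

Q ≈ 25.8 L/s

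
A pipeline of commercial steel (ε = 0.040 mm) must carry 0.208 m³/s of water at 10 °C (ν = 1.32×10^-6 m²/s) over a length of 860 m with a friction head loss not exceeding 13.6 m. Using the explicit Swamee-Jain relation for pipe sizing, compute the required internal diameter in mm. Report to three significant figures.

Swamee-Jain (Type III): D = 0.66·[ε^1.25·(LQ²/(gh_f))^4.75 + ν·Q^9.4·(L/(gh_f))^5.2]^0.04
LQ²/(gh_f) = 0.2789; L/(gh_f) = 6.446
Term 1 = ε^1.25·(…)^4.75 = 7.38×10^-9; Term 2 = ν·Q^9.4·(…)^5.2 = 8.29×10^-9
D = 0.66·(7.38×10^-9 + 8.29×10^-9)^0.04 = 0.3216 m = 322 mm
Check: V = 2.56 m/s, Re = 6.24×10^5, f = 0.01442, h_f = 12.9 m ≈ 13.6 m ✓

D ≈ 322 mm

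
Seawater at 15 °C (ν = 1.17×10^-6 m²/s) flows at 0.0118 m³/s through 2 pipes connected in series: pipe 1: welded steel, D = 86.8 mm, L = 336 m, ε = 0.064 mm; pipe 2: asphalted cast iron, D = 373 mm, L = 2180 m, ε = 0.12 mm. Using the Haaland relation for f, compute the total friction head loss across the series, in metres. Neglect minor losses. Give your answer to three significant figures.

H ≈ 16.0 m

Pipe 1: V = 1.994 m/s, Re = 1.48×10^5, ε/D = 7.37×10^-4, f = 0.02025, h_1 = f(L/D)V²/2g = 15.89 m
Pipe 2: V = 0.1080 m/s, Re = 3.44×10^4, ε/D = 3.22×10^-4, f = 0.02335, h_2 = f(L/D)V²/2g = 0.08112 m
Series → Q common, losses add: H = Σh = 15.97 m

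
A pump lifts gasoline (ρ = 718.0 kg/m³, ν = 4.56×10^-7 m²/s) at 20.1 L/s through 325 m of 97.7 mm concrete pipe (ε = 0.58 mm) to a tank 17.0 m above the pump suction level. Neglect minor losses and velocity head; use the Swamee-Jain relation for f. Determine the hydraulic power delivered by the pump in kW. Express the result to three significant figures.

P_hyd ≈ 7.97 kW

V = 4Q/(πD²) = 2.681 m/s; Re = 5.74×10^5; ε/D = 0.00594; f = 0.03224
h_f = f(L/D)V²/2g = 39.30 m
Total head H = z + h_f = 17.0 + 39.30 = 56.30 m
P_hyd = ρgQH = 718.0·9.81·0.0201·56.30 = 7.970 kW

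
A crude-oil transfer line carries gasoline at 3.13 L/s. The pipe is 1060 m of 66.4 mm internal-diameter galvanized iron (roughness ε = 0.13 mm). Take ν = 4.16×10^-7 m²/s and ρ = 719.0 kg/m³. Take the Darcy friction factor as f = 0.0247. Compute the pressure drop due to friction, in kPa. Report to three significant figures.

Δp ≈ 116 kPa

V = 4Q/(πD²) = 4·0.00313/(π·0.0664²) = 0.9039 m/s
h_f = f(L/D)V²/(2g) = 0.02470·(1060/0.0664)·0.9039²/(2·9.81) = 16.42 m
Δp = ρg·h_f = 719.0·9.81·16.42 = 115.8 kPa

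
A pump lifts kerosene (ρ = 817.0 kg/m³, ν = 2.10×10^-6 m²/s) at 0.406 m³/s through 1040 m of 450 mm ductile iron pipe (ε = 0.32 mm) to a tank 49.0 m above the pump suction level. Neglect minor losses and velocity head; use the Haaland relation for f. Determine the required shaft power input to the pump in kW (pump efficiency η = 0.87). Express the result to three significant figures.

P_shaft ≈ 237 kW

V = 4Q/(πD²) = 2.553 m/s; Re = 5.47×10^5; ε/D = 7.11×10^-4; f = 0.01875
h_f = f(L/D)V²/2g = 14.39 m
Total head H = z + h_f = 49.0 + 14.39 = 63.39 m
P_hyd = ρgQH = 817.0·9.81·0.406·63.39 = 206.3 kW
P_shaft = P_hyd/η = 206.3/0.87 = 237.1 kW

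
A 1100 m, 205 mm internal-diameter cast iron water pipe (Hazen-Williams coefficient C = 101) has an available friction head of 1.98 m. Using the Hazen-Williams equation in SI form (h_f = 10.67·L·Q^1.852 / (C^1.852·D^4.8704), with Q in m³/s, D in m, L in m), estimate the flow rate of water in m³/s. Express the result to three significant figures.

Q ≈ 0.0144 m³/s

Rearranging: Q = [h_f·C^1.852·D^4.8704 / (10.67·L)]^(1/1.852)
Q = [1.98·101^1.852·0.205^4.8704 / (10.67·1100)]^0.540 = 0.01436 m³/s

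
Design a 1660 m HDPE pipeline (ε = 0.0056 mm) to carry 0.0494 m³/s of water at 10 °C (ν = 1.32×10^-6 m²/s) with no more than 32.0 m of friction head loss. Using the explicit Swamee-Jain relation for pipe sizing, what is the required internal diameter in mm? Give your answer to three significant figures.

D ≈ 176 mm

Swamee-Jain (Type III): D = 0.66·[ε^1.25·(LQ²/(gh_f))^4.75 + ν·Q^9.4·(L/(gh_f))^5.2]^0.04
LQ²/(gh_f) = 0.01290; L/(gh_f) = 5.288
Term 1 = ε^1.25·(…)^4.75 = 2.89×10^-16; Term 2 = ν·Q^9.4·(…)^5.2 = 4.01×10^-15
D = 0.66·(2.89×10^-16 + 4.01×10^-15)^0.04 = 0.1757 m = 176 mm
Check: V = 2.04 m/s, Re = 2.71×10^5, f = 0.01500, h_f = 29.9 m ≈ 32.0 m ✓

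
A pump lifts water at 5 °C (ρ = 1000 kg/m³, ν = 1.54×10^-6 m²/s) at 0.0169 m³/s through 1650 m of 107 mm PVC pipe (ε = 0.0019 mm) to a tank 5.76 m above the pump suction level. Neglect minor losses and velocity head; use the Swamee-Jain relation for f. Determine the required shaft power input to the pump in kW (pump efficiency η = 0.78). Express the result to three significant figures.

V = 4Q/(πD²) = 1.879 m/s; Re = 1.31×10^5; ε/D = 1.78×10^-5; f = 0.01703
h_f = f(L/D)V²/2g = 47.29 m
Total head H = z + h_f = 5.76 + 47.29 = 53.05 m
P_hyd = ρgQH = 1000·9.81·0.0169·53.05 = 8.795 kW
P_shaft = P_hyd/η = 8.795/0.78 = 11.28 kW

P_shaft ≈ 11.3 kW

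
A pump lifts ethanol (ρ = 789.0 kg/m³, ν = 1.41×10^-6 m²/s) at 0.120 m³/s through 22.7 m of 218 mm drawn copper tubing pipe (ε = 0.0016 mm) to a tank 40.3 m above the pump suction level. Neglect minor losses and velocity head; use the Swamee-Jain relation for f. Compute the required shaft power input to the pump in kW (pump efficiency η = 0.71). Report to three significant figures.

V = 4Q/(πD²) = 3.215 m/s; Re = 4.97×10^5; ε/D = 7.34×10^-6; f = 0.01322
h_f = f(L/D)V²/2g = 0.7253 m
Total head H = z + h_f = 40.3 + 0.7253 = 41.03 m
P_hyd = ρgQH = 789.0·9.81·0.120·41.03 = 38.10 kW
P_shaft = P_hyd/η = 38.10/0.71 = 53.67 kW

P_shaft ≈ 53.7 kW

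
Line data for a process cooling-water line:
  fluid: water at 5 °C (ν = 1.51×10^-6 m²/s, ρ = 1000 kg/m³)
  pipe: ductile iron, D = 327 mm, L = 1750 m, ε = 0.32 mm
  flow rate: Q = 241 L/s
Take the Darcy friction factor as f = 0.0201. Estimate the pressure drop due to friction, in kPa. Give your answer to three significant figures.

V = 4Q/(πD²) = 4·0.241/(π·0.327²) = 2.870 m/s
h_f = f(L/D)V²/(2g) = 0.02010·(1750/0.327)·2.870²/(2·9.81) = 45.15 m
Δp = ρg·h_f = 1000·9.81·45.15 = 442.9 kPa

Δp ≈ 443 kPa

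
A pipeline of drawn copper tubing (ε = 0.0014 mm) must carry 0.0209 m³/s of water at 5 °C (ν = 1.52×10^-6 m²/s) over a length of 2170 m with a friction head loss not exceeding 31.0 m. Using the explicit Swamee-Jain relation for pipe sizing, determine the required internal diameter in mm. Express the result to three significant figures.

D ≈ 136 mm

Swamee-Jain (Type III): D = 0.66·[ε^1.25·(LQ²/(gh_f))^4.75 + ν·Q^9.4·(L/(gh_f))^5.2]^0.04
LQ²/(gh_f) = 0.003117; L/(gh_f) = 7.136
Term 1 = ε^1.25·(…)^4.75 = 6.00×10^-20; Term 2 = ν·Q^9.4·(…)^5.2 = 6.75×10^-18
D = 0.66·(6.00×10^-20 + 6.75×10^-18)^0.04 = 0.1358 m = 136 mm
Check: V = 1.44 m/s, Re = 1.29×10^5, f = 0.01702, h_f = 28.9 m ≈ 31.0 m ✓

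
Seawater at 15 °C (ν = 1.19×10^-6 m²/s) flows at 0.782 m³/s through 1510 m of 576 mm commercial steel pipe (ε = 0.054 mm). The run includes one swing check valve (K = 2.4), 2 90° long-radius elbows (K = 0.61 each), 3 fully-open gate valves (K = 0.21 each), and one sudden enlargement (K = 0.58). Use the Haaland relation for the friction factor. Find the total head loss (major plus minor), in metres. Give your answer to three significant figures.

V = 4Q/(πD²) = 3.001 m/s; V²/2g = 0.4590 m
Re = 1.45×10^6, ε/D = 9.38×10^-5 → f = 0.01287 (Haaland)
Major: h_f = f(L/D)·V²/2g = 0.01287·2622·0.4590 = 15.48 m
Minor: ΣK = 4.83; h_m = ΣK·V²/2g = 2.217 m
Total H_L = 15.48 + 2.217 = 17.70 m

H_L ≈ 17.7 m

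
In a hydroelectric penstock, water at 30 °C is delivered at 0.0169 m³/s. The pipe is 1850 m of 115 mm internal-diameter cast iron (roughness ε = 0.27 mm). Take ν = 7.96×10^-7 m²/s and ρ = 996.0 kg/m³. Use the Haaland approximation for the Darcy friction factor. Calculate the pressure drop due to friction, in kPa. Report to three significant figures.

V = 4Q/(πD²) = 4·0.0169/(π·0.115²) = 1.627 m/s
Re = VD/ν = 1.627·0.115/7.96×10^-7 = 2.35×10^5 → turbulent
ε/D = 0.27/115 = 0.00235
Haaland: f = 0.02510
h_f = f(L/D)V²/(2g) = 0.02510·(1850/0.115)·1.627²/(2·9.81) = 54.49 m
Δp = ρg·h_f = 996.0·9.81·54.49 = 532.4 kPa

Δp ≈ 532 kPa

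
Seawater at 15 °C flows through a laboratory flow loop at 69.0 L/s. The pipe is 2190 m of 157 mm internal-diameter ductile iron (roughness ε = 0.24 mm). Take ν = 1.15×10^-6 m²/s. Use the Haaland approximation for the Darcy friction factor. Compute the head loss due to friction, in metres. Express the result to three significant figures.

h_f ≈ 201 m

V = 4Q/(πD²) = 4·0.0690/(π·0.157²) = 3.564 m/s
Re = VD/ν = 3.564·0.157/1.15×10^-6 = 4.87×10^5 → turbulent
ε/D = 0.24/157 = 0.00153
Haaland: f = 0.02228
h_f = f(L/D)V²/(2g) = 0.02228·(2190/0.157)·3.564²/(2·9.81) = 201.2 m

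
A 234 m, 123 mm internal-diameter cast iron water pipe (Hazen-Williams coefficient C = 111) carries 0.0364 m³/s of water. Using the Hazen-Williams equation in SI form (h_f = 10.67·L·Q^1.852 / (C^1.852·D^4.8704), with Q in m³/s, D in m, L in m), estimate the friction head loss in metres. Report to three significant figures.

h_f ≈ 23.8 m

h_f = 10.67·234·0.0364^1.852 / (111^1.852·0.123^4.8704) = 23.83 m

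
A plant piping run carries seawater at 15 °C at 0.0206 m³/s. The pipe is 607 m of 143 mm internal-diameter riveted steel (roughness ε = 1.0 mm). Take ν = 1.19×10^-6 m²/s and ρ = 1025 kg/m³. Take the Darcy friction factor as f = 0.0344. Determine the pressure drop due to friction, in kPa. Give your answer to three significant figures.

V = 4Q/(πD²) = 4·0.0206/(π·0.143²) = 1.283 m/s
h_f = f(L/D)V²/(2g) = 0.03440·(607/0.143)·1.283²/(2·9.81) = 12.24 m
Δp = ρg·h_f = 1025·9.81·12.24 = 123.1 kPa

Δp ≈ 123 kPa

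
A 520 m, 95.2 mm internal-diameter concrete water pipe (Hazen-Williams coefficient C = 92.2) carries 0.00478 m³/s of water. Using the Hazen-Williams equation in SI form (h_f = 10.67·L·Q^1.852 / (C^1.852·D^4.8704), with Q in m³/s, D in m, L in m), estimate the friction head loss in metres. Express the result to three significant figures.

h_f = 10.67·520·0.00478^1.852 / (92.2^1.852·0.0952^4.8704) = 6.057 m

h_f ≈ 6.06 m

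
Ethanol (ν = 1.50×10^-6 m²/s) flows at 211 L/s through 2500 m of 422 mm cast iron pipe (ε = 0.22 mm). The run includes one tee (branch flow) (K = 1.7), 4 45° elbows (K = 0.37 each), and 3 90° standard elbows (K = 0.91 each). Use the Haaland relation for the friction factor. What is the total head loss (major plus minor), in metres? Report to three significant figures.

H_L ≈ 12.9 m

V = 4Q/(πD²) = 1.509 m/s; V²/2g = 0.1160 m
Re = 4.24×10^5, ε/D = 5.21×10^-4 → f = 0.01785 (Haaland)
Major: h_f = f(L/D)·V²/2g = 0.01785·5924·0.1160 = 12.26 m
Minor: ΣK = 5.91; h_m = ΣK·V²/2g = 0.6855 m
Total H_L = 12.26 + 0.6855 = 12.95 m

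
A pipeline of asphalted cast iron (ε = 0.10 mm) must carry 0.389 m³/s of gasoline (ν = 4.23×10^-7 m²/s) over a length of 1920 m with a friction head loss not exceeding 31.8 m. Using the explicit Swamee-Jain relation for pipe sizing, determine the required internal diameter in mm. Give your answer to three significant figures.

Swamee-Jain (Type III): D = 0.66·[ε^1.25·(LQ²/(gh_f))^4.75 + ν·Q^9.4·(L/(gh_f))^5.2]^0.04
LQ²/(gh_f) = 0.9313; L/(gh_f) = 6.155
Term 1 = ε^1.25·(…)^4.75 = 7.13×10^-6; Term 2 = ν·Q^9.4·(…)^5.2 = 7.51×10^-7
D = 0.66·(7.13×10^-6 + 7.51×10^-7)^0.04 = 0.4125 m = 412 mm
Check: V = 2.91 m/s, Re = 2.84×10^6, f = 0.01467, h_f = 29.5 m ≈ 31.8 m ✓

D ≈ 412 mm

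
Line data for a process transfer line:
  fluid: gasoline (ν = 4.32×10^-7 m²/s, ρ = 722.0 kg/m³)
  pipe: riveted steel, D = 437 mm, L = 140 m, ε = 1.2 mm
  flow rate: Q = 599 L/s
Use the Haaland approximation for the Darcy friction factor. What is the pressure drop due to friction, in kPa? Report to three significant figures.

V = 4Q/(πD²) = 4·0.599/(π·0.437²) = 3.994 m/s
Re = VD/ν = 3.994·0.437/4.32×10^-7 = 4.04×10^6 → turbulent
ε/D = 1.2/437 = 0.00275
Haaland: f = 0.02561
h_f = f(L/D)V²/(2g) = 0.02561·(140/0.437)·3.994²/(2·9.81) = 6.670 m
Δp = ρg·h_f = 722.0·9.81·6.670 = 47.24 kPa

Δp ≈ 47.2 kPa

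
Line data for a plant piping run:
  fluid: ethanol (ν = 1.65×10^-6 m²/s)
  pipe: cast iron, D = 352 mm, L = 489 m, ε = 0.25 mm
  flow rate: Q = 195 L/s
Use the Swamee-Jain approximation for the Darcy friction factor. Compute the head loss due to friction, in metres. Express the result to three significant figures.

V = 4Q/(πD²) = 4·0.195/(π·0.352²) = 2.004 m/s
Re = VD/ν = 2.004·0.352/1.65×10^-6 = 4.27×10^5 → turbulent
ε/D = 0.25/352 = 7.10×10^-4
Swamee-Jain: f = 0.01910
h_f = f(L/D)V²/(2g) = 0.01910·(489/0.352)·2.004²/(2·9.81) = 5.430 m

h_f ≈ 5.43 m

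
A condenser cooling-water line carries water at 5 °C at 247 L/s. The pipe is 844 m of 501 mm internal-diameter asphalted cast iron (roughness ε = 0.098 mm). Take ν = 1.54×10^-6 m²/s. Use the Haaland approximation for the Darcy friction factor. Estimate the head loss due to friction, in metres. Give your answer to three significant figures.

h_f ≈ 2.09 m

V = 4Q/(πD²) = 4·0.247/(π·0.501²) = 1.253 m/s
Re = VD/ν = 1.253·0.501/1.54×10^-6 = 4.08×10^5 → turbulent
ε/D = 0.098/501 = 1.96×10^-4
Haaland: f = 0.01553
h_f = f(L/D)V²/(2g) = 0.01553·(844/0.501)·1.253²/(2·9.81) = 2.093 m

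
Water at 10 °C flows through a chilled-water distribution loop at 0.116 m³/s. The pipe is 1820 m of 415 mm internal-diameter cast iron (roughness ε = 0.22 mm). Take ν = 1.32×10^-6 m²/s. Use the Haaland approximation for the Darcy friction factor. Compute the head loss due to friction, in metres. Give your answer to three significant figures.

V = 4Q/(πD²) = 4·0.116/(π·0.415²) = 0.8576 m/s
Re = VD/ν = 0.8576·0.415/1.32×10^-6 = 2.70×10^5 → turbulent
ε/D = 0.22/415 = 5.30×10^-4
Haaland: f = 0.01837
h_f = f(L/D)V²/(2g) = 0.01837·(1820/0.415)·0.8576²/(2·9.81) = 3.020 m

h_f ≈ 3.02 m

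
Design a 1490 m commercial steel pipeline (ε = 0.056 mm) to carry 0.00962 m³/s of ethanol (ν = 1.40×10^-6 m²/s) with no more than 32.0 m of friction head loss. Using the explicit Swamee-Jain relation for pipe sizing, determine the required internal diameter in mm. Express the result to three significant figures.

D ≈ 95.6 mm

Swamee-Jain (Type III): D = 0.66·[ε^1.25·(LQ²/(gh_f))^4.75 + ν·Q^9.4·(L/(gh_f))^5.2]^0.04
LQ²/(gh_f) = 4.393×10^-4; L/(gh_f) = 4.746
Term 1 = ε^1.25·(…)^4.75 = 5.47×10^-22; Term 2 = ν·Q^9.4·(…)^5.2 = 5.07×10^-22
D = 0.66·(5.47×10^-22 + 5.07×10^-22)^0.04 = 0.09560 m = 95.6 mm
Check: V = 1.34 m/s, Re = 9.15×10^4, f = 0.02101, h_f = 30.0 m ≈ 32.0 m ✓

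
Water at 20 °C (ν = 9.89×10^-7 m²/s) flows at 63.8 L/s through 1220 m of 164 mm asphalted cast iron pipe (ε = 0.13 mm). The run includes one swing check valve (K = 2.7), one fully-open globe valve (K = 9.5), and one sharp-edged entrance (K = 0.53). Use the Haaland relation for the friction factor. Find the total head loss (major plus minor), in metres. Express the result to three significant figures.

H_L ≈ 72.4 m

V = 4Q/(πD²) = 3.020 m/s; V²/2g = 0.4649 m
Re = 5.01×10^5, ε/D = 7.93×10^-4 → f = 0.01922 (Haaland)
Major: h_f = f(L/D)·V²/2g = 0.01922·7439·0.4649 = 66.48 m
Minor: ΣK = 12.7; h_m = ΣK·V²/2g = 5.919 m
Total H_L = 66.48 + 5.919 = 72.40 m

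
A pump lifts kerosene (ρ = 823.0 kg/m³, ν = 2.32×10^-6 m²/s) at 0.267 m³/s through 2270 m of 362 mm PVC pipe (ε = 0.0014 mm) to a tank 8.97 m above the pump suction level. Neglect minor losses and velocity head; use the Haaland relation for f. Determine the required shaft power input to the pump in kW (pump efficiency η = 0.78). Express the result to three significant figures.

V = 4Q/(πD²) = 2.594 m/s; Re = 4.05×10^5; ε/D = 3.87×10^-6; f = 0.01361
h_f = f(L/D)V²/2g = 29.27 m
Total head H = z + h_f = 8.97 + 29.27 = 38.24 m
P_hyd = ρgQH = 823.0·9.81·0.267·38.24 = 82.43 kW
P_shaft = P_hyd/η = 82.43/0.78 = 105.7 kW

P_shaft ≈ 106 kW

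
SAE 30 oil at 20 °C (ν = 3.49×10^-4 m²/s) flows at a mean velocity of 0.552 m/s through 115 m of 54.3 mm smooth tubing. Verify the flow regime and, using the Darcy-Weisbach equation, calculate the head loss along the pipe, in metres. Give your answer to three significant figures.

Re = VD/ν = 0.552·0.05430/3.49×10^-4 = 85.9 → laminar (Re < 2300)
f = 64/Re = 0.7452
h_f = f(L/D)V²/(2g) = 0.7452·(115/0.05430)·0.552²/(2·9.81) = 24.51 m

h_f ≈ 24.5 m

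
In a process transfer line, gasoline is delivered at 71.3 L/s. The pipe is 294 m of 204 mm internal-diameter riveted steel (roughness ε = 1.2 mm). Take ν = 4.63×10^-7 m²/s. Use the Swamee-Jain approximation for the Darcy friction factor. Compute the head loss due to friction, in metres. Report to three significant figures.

V = 4Q/(πD²) = 4·0.0713/(π·0.204²) = 2.181 m/s
Re = VD/ν = 2.181·0.204/4.63×10^-7 = 9.61×10^5 → turbulent
ε/D = 1.2/204 = 0.00588
Swamee-Jain: f = 0.03207
h_f = f(L/D)V²/(2g) = 0.03207·(294/0.204)·2.181²/(2·9.81) = 11.21 m

h_f ≈ 11.2 m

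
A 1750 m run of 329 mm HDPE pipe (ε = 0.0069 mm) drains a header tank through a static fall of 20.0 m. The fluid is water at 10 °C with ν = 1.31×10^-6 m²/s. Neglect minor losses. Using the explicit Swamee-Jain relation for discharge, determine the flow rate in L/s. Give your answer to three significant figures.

Q ≈ 202 L/s

Swamee-Jain (Type II): Q = -0.965·√(gD⁵h_f/L)·ln[ε/(3.7D) + √(3.17ν²L/(gD³h_f))]
√(gD⁵h_f/L) = √(9.81·0.329⁵·20.0/1750) = 0.02079
ε/(3.7D) = 5.67×10^-6; √(3.17ν²L/(gD³h_f)) = 3.69×10^-5
Q = -0.965·0.02079·ln(4.258×10^-5) = 0.2019 m³/s
Check: V = 2.37 m/s, Re = 5.96×10^5, f = 0.01305, h_f = 20.0 m ≈ 20.0 m ✓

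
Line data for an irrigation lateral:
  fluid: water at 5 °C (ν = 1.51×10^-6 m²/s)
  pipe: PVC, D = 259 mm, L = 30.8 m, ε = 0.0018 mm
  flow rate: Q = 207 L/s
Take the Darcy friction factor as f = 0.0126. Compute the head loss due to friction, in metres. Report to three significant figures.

V = 4Q/(πD²) = 4·0.207/(π·0.259²) = 3.929 m/s
h_f = f(L/D)V²/(2g) = 0.01260·(30.8/0.259)·3.929²/(2·9.81) = 1.179 m

h_f ≈ 1.18 m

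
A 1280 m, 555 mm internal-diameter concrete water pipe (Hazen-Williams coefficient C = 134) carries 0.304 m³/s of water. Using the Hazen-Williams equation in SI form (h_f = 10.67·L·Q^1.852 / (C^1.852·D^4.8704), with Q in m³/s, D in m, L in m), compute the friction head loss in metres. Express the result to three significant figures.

h_f ≈ 3.05 m

h_f = 10.67·1280·0.304^1.852 / (134^1.852·0.555^4.8704) = 3.045 m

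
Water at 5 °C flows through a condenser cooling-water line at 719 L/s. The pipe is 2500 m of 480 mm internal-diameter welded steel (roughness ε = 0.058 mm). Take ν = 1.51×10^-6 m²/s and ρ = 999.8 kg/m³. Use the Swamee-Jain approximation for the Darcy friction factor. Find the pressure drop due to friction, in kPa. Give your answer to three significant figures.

V = 4Q/(πD²) = 4·0.719/(π·0.480²) = 3.973 m/s
Re = VD/ν = 3.973·0.480/1.51×10^-6 = 1.26×10^6 → turbulent
ε/D = 0.058/480 = 1.21×10^-4
Swamee-Jain: f = 0.01358
h_f = f(L/D)V²/(2g) = 0.01358·(2500/0.480)·3.973²/(2·9.81) = 56.91 m
Δp = ρg·h_f = 999.8·9.81·56.91 = 558.1 kPa

Δp ≈ 558 kPa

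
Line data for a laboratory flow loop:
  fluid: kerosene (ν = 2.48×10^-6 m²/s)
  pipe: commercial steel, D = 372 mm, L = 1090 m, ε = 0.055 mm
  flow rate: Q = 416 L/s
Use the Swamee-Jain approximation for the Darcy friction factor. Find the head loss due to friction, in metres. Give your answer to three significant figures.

h_f ≈ 32.4 m

V = 4Q/(πD²) = 4·0.416/(π·0.372²) = 3.828 m/s
Re = VD/ν = 3.828·0.372/2.48×10^-6 = 5.74×10^5 → turbulent
ε/D = 0.055/372 = 1.48×10^-4
Swamee-Jain: f = 0.01480
h_f = f(L/D)V²/(2g) = 0.01480·(1090/0.372)·3.828²/(2·9.81) = 32.38 m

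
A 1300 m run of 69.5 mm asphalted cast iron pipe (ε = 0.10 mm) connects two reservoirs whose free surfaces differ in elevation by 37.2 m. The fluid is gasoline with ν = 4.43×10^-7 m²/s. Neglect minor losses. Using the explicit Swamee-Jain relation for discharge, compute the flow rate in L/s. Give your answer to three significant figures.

Swamee-Jain (Type II): Q = -0.965·√(gD⁵h_f/L)·ln[ε/(3.7D) + √(3.17ν²L/(gD³h_f))]
√(gD⁵h_f/L) = √(9.81·0.0695⁵·37.2/1300) = 6.747×10^-4
ε/(3.7D) = 3.89×10^-4; √(3.17ν²L/(gD³h_f)) = 8.12×10^-5
Q = -0.965·6.747×10^-4·ln(4.701×10^-4) = 0.004989 m³/s
Check: V = 1.32 m/s, Re = 2.06×10^5, f = 0.02274, h_f = 37.5 m ≈ 37.2 m ✓

Q ≈ 4.99 L/s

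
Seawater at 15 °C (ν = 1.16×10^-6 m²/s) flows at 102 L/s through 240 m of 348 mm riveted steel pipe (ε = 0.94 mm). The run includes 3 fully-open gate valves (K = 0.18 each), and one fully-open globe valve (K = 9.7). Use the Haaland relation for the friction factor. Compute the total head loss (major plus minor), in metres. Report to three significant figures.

H_L ≈ 1.65 m

V = 4Q/(πD²) = 1.072 m/s; V²/2g = 0.05861 m
Re = 3.22×10^5, ε/D = 0.00270 → f = 0.02587 (Haaland)
Major: h_f = f(L/D)·V²/2g = 0.02587·689.7·0.05861 = 1.046 m
Minor: ΣK = 10.2; h_m = ΣK·V²/2g = 0.6002 m
Total H_L = 1.046 + 0.6002 = 1.646 m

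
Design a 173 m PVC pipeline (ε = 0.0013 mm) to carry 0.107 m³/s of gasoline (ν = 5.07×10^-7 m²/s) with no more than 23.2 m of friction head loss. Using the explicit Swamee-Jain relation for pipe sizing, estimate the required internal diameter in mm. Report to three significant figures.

Swamee-Jain (Type III): D = 0.66·[ε^1.25·(LQ²/(gh_f))^4.75 + ν·Q^9.4·(L/(gh_f))^5.2]^0.04
LQ²/(gh_f) = 0.008703; L/(gh_f) = 0.7601
Term 1 = ε^1.25·(…)^4.75 = 7.17×10^-18; Term 2 = ν·Q^9.4·(…)^5.2 = 9.16×10^-17
D = 0.66·(7.17×10^-18 + 9.16×10^-17)^0.04 = 0.1511 m = 151 mm
Check: V = 5.97 m/s, Re = 1.78×10^6, f = 0.01086, h_f = 22.6 m ≈ 23.2 m ✓

D ≈ 151 mm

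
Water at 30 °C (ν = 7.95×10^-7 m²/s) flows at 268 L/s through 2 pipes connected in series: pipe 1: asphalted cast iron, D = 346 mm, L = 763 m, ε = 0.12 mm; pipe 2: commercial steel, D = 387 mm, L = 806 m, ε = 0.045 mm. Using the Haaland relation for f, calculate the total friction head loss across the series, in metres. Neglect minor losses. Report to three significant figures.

Pipe 1: V = 2.850 m/s, Re = 1.24×10^6, ε/D = 3.47×10^-4, f = 0.01591, h_1 = f(L/D)V²/2g = 14.52 m
Pipe 2: V = 2.278 m/s, Re = 1.11×10^6, ε/D = 1.16×10^-4, f = 0.01346, h_2 = f(L/D)V²/2g = 7.416 m
Series → Q common, losses add: H = Σh = 21.94 m

H ≈ 21.9 m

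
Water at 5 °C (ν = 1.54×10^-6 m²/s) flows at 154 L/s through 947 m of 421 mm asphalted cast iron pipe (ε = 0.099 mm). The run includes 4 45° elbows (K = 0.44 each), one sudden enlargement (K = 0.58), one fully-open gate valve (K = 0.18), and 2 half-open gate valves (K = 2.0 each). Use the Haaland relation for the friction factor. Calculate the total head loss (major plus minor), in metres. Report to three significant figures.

H_L ≈ 2.70 m

V = 4Q/(πD²) = 1.106 m/s; V²/2g = 0.06238 m
Re = 3.02×10^5, ε/D = 2.35×10^-4 → f = 0.01632 (Haaland)
Major: h_f = f(L/D)·V²/2g = 0.01632·2249·0.06238 = 2.290 m
Minor: ΣK = 6.52; h_m = ΣK·V²/2g = 0.4067 m
Total H_L = 2.290 + 0.4067 = 2.696 m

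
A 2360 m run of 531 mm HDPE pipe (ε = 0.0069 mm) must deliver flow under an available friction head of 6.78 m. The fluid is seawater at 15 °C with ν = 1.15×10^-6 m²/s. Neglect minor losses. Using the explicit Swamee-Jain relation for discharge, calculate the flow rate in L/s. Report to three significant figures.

Q ≈ 341 L/s

Swamee-Jain (Type II): Q = -0.965·√(gD⁵h_f/L)·ln[ε/(3.7D) + √(3.17ν²L/(gD³h_f))]
√(gD⁵h_f/L) = √(9.81·0.531⁵·6.78/2360) = 0.03449
ε/(3.7D) = 3.51×10^-6; √(3.17ν²L/(gD³h_f)) = 3.15×10^-5
Q = -0.965·0.03449·ln(3.503×10^-5) = 0.3415 m³/s
Check: V = 1.54 m/s, Re = 7.12×10^5, f = 0.01256, h_f = 6.76 m ≈ 6.78 m ✓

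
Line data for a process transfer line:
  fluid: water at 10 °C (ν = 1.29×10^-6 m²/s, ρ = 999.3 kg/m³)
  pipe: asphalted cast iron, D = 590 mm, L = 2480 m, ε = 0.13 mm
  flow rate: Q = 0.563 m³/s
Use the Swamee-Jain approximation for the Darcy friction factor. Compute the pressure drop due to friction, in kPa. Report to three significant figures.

Δp ≈ 134 kPa

V = 4Q/(πD²) = 4·0.563/(π·0.590²) = 2.059 m/s
Re = VD/ν = 2.059·0.590/1.29×10^-6 = 9.42×10^5 → turbulent
ε/D = 0.13/590 = 2.20×10^-4
Swamee-Jain: f = 0.01504
h_f = f(L/D)V²/(2g) = 0.01504·(2480/0.590)·2.059²/(2·9.81) = 13.66 m
Δp = ρg·h_f = 999.3·9.81·13.66 = 133.9 kPa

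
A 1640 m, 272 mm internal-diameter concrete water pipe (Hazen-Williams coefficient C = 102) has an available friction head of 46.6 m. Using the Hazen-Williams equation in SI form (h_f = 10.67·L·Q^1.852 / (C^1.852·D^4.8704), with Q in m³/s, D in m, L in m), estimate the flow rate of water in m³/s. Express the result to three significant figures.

Q ≈ 0.135 m³/s

Rearranging: Q = [h_f·C^1.852·D^4.8704 / (10.67·L)]^(1/1.852)
Q = [46.6·102^1.852·0.272^4.8704 / (10.67·1640)]^0.540 = 0.1353 m³/s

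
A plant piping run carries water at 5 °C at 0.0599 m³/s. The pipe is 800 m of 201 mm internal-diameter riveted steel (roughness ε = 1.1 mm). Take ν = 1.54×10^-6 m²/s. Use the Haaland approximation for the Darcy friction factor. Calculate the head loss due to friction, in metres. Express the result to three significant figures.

h_f ≈ 22.9 m

V = 4Q/(πD²) = 4·0.0599/(π·0.201²) = 1.888 m/s
Re = VD/ν = 1.888·0.201/1.54×10^-6 = 2.46×10^5 → turbulent
ε/D = 1.1/201 = 0.00547
Haaland: f = 0.03161
h_f = f(L/D)V²/(2g) = 0.03161·(800/0.201)·1.888²/(2·9.81) = 22.85 m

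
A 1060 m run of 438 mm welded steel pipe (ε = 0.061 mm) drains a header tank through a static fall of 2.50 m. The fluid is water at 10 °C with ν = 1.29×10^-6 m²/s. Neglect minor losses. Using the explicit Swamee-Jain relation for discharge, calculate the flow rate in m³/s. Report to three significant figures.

Swamee-Jain (Type II): Q = -0.965·√(gD⁵h_f/L)·ln[ε/(3.7D) + √(3.17ν²L/(gD³h_f))]
√(gD⁵h_f/L) = √(9.81·0.438⁵·2.50/1060) = 0.01931
ε/(3.7D) = 3.76×10^-5; √(3.17ν²L/(gD³h_f)) = 5.21×10^-5
Q = -0.965·0.01931·ln(8.973×10^-5) = 0.1737 m³/s
Check: V = 1.15 m/s, Re = 3.91×10^5, f = 0.01530, h_f = 2.51 m ≈ 2.50 m ✓

Q ≈ 0.174 m³/s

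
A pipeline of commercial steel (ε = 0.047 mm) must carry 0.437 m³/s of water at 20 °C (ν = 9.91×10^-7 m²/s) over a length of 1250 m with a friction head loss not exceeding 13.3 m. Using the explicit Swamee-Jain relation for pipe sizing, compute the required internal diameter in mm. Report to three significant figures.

Swamee-Jain (Type III): D = 0.66·[ε^1.25·(LQ²/(gh_f))^4.75 + ν·Q^9.4·(L/(gh_f))^5.2]^0.04
LQ²/(gh_f) = 1.830; L/(gh_f) = 9.581
Term 1 = ε^1.25·(…)^4.75 = 6.86×10^-5; Term 2 = ν·Q^9.4·(…)^5.2 = 5.25×10^-5
D = 0.66·(6.86×10^-5 + 5.25×10^-5)^0.04 = 0.4601 m = 460 mm
Check: V = 2.63 m/s, Re = 1.22×10^6, f = 0.01333, h_f = 12.8 m ≈ 13.3 m ✓

D ≈ 460 mm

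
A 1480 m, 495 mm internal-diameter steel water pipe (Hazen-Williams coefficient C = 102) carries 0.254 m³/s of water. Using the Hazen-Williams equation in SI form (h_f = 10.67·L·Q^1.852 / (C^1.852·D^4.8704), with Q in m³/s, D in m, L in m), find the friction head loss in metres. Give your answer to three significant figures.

h_f = 10.67·1480·0.254^1.852 / (102^1.852·0.495^4.8704) = 7.305 m

h_f ≈ 7.31 m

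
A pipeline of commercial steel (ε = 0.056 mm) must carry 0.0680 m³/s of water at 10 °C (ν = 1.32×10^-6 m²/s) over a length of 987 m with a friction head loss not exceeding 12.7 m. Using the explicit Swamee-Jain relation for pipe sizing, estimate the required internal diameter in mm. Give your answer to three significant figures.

D ≈ 221 mm

Swamee-Jain (Type III): D = 0.66·[ε^1.25·(LQ²/(gh_f))^4.75 + ν·Q^9.4·(L/(gh_f))^5.2]^0.04
LQ²/(gh_f) = 0.03663; L/(gh_f) = 7.922
Term 1 = ε^1.25·(…)^4.75 = 7.30×10^-13; Term 2 = ν·Q^9.4·(…)^5.2 = 6.61×10^-13
D = 0.66·(7.30×10^-13 + 6.61×10^-13)^0.04 = 0.2215 m = 221 mm
Check: V = 1.77 m/s, Re = 2.96×10^5, f = 0.01674, h_f = 11.9 m ≈ 12.7 m ✓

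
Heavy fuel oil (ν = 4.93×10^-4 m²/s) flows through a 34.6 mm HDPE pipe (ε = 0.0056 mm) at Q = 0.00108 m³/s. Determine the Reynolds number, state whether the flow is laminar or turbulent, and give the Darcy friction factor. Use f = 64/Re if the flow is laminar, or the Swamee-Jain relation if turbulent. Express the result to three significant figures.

V = 4Q/(πD²) = 1.149 m/s
Re = VD/ν = 1.149·0.0346/4.93×10^-4 = 80.6
Re < 2300 → laminar → f = 64/Re = 0.7939

Re ≈ 80.6; laminar; f = 64/Re ≈ 0.794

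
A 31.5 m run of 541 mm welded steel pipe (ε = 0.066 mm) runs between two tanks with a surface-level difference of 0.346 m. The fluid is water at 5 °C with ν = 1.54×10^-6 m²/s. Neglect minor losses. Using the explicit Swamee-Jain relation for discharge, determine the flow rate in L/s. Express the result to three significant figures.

Q ≈ 670 L/s

Swamee-Jain (Type II): Q = -0.965·√(gD⁵h_f/L)·ln[ε/(3.7D) + √(3.17ν²L/(gD³h_f))]
√(gD⁵h_f/L) = √(9.81·0.541⁵·0.346/31.5) = 0.07067
ε/(3.7D) = 3.30×10^-5; √(3.17ν²L/(gD³h_f)) = 2.10×10^-5
Q = -0.965·0.07067·ln(5.396×10^-5) = 0.6701 m³/s
Check: V = 2.92 m/s, Re = 1.02×10^6, f = 0.01380, h_f = 0.348 m ≈ 0.346 m ✓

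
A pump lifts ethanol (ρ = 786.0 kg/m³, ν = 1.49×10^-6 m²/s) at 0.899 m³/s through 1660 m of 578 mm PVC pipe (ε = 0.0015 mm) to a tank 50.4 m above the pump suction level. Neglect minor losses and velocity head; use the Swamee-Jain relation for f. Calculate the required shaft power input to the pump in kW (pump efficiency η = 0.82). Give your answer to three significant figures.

V = 4Q/(πD²) = 3.426 m/s; Re = 1.33×10^6; ε/D = 2.60×10^-6; f = 0.01115
h_f = f(L/D)V²/2g = 19.16 m
Total head H = z + h_f = 50.4 + 19.16 = 69.56 m
P_hyd = ρgQH = 786.0·9.81·0.899·69.56 = 482.2 kW
P_shaft = P_hyd/η = 482.2/0.82 = 588.0 kW

P_shaft ≈ 588 kW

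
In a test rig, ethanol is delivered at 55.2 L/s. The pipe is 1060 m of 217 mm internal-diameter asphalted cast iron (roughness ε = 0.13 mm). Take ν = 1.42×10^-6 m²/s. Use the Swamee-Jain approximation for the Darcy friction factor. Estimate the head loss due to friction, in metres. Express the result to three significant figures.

V = 4Q/(πD²) = 4·0.0552/(π·0.217²) = 1.493 m/s
Re = VD/ν = 1.493·0.217/1.42×10^-6 = 2.28×10^5 → turbulent
ε/D = 0.13/217 = 5.99×10^-4
Swamee-Jain: f = 0.01924
h_f = f(L/D)V²/(2g) = 0.01924·(1060/0.217)·1.493²/(2·9.81) = 10.67 m

h_f ≈ 10.7 m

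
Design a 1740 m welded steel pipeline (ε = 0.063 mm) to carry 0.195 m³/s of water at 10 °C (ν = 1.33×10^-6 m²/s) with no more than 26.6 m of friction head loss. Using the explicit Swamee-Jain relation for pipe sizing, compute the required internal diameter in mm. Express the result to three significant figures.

Swamee-Jain (Type III): D = 0.66·[ε^1.25·(LQ²/(gh_f))^4.75 + ν·Q^9.4·(L/(gh_f))^5.2]^0.04
LQ²/(gh_f) = 0.2536; L/(gh_f) = 6.668
Term 1 = ε^1.25·(…)^4.75 = 8.29×10^-9; Term 2 = ν·Q^9.4·(…)^5.2 = 5.43×10^-9
D = 0.66·(8.29×10^-9 + 5.43×10^-9)^0.04 = 0.3199 m = 320 mm
Check: V = 2.43 m/s, Re = 5.84×10^5, f = 0.01529, h_f = 24.9 m ≈ 26.6 m ✓

D ≈ 320 mm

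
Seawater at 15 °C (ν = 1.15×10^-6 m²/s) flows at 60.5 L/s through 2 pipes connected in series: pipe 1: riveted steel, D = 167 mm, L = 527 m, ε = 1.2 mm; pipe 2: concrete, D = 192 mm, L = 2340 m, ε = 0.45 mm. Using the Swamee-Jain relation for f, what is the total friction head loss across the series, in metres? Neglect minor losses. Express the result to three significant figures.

Pipe 1: V = 2.762 m/s, Re = 4.01×10^5, ε/D = 0.00719, f = 0.03429, h_1 = f(L/D)V²/2g = 42.07 m
Pipe 2: V = 2.090 m/s, Re = 3.49×10^5, ε/D = 0.00234, f = 0.02504, h_2 = f(L/D)V²/2g = 67.92 m
Series → Q common, losses add: H = Σh = 110.0 m

H ≈ 110 m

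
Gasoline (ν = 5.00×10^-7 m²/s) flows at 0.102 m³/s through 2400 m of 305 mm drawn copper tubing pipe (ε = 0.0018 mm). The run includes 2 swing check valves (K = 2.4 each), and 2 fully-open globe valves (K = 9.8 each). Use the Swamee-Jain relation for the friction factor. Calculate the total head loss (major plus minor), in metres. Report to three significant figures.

V = 4Q/(πD²) = 1.396 m/s; V²/2g = 0.09934 m
Re = 8.52×10^5, ε/D = 5.90×10^-6 → f = 0.01206 (Swamee-Jain)
Major: h_f = f(L/D)·V²/2g = 0.01206·7869·0.09934 = 9.428 m
Minor: ΣK = 24.4; h_m = ΣK·V²/2g = 2.424 m
Total H_L = 9.428 + 2.424 = 11.85 m

H_L ≈ 11.9 m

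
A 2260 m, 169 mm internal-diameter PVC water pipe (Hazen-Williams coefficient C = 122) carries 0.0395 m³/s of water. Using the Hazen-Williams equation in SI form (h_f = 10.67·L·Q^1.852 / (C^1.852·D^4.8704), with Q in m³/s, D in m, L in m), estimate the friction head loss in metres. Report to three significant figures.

h_f = 10.67·2260·0.0395^1.852 / (122^1.852·0.169^4.8704) = 47.83 m

h_f ≈ 47.8 m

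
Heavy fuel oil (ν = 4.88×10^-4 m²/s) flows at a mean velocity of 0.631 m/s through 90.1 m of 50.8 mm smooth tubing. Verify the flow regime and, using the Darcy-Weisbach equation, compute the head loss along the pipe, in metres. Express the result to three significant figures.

Re = VD/ν = 0.631·0.05080/4.88×10^-4 = 65.7 → laminar (Re < 2300)
f = 64/Re = 0.9743
h_f = f(L/D)V²/(2g) = 0.9743·(90.1/0.05080)·0.631²/(2·9.81) = 35.07 m

h_f ≈ 35.1 m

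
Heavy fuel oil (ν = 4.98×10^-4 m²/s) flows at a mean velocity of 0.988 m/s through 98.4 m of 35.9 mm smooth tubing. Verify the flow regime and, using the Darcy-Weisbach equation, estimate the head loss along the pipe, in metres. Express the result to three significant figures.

h_f ≈ 123 m

Re = VD/ν = 0.988·0.03590/4.98×10^-4 = 71.2 → laminar (Re < 2300)
f = 64/Re = 0.8986
h_f = f(L/D)V²/(2g) = 0.8986·(98.4/0.03590)·0.988²/(2·9.81) = 122.5 m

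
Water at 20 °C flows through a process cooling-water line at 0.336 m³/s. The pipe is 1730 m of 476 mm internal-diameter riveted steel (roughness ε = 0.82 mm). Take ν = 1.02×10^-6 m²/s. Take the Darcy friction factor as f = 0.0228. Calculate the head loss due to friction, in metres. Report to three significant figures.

V = 4Q/(πD²) = 4·0.336/(π·0.476²) = 1.888 m/s
h_f = f(L/D)V²/(2g) = 0.02280·(1730/0.476)·1.888²/(2·9.81) = 15.06 m

h_f ≈ 15.1 m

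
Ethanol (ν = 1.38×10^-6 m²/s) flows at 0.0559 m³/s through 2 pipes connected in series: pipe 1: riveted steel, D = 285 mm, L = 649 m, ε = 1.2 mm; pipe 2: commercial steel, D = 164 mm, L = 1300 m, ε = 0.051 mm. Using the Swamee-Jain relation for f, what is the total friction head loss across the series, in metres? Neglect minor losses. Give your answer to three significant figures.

H ≈ 50.9 m

Pipe 1: V = 0.8763 m/s, Re = 1.81×10^5, ε/D = 0.00421, f = 0.02962, h_1 = f(L/D)V²/2g = 2.640 m
Pipe 2: V = 2.646 m/s, Re = 3.14×10^5, ε/D = 3.11×10^-4, f = 0.01707, h_2 = f(L/D)V²/2g = 48.28 m
Series → Q common, losses add: H = Σh = 50.92 m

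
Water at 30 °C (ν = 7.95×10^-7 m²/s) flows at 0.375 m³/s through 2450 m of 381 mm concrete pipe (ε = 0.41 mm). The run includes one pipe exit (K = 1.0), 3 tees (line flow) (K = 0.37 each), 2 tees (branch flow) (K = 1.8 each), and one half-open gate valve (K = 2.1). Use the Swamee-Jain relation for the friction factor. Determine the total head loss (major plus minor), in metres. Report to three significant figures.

V = 4Q/(πD²) = 3.289 m/s; V²/2g = 0.5514 m
Re = 1.58×10^6, ε/D = 0.00108 → f = 0.02024 (Swamee-Jain)
Major: h_f = f(L/D)·V²/2g = 0.02024·6430·0.5514 = 71.78 m
Minor: ΣK = 7.81; h_m = ΣK·V²/2g = 4.307 m
Total H_L = 71.78 + 4.307 = 76.09 m

H_L ≈ 76.1 m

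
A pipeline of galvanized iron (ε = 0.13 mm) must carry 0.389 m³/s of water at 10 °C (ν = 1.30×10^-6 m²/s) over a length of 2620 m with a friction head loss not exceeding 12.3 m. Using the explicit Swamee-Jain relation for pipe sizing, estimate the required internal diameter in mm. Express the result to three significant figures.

Swamee-Jain (Type III): D = 0.66·[ε^1.25·(LQ²/(gh_f))^4.75 + ν·Q^9.4·(L/(gh_f))^5.2]^0.04
LQ²/(gh_f) = 3.286; L/(gh_f) = 21.71
Term 1 = ε^1.25·(…)^4.75 = 0.00395; Term 2 = ν·Q^9.4·(…)^5.2 = 0.00162
D = 0.66·(0.00395 + 0.00162)^0.04 = 0.5363 m = 536 mm
Check: V = 1.72 m/s, Re = 7.10×10^5, f = 0.01551, h_f = 11.5 m ≈ 12.3 m ✓

D ≈ 536 mm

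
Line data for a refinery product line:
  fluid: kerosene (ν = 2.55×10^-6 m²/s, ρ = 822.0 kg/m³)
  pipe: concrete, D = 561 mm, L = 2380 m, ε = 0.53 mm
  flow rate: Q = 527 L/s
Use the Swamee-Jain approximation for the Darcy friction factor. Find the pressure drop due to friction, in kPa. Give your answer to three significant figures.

Δp ≈ 160 kPa

V = 4Q/(πD²) = 4·0.527/(π·0.561²) = 2.132 m/s
Re = VD/ν = 2.132·0.561/2.55×10^-6 = 4.69×10^5 → turbulent
ε/D = 0.53/561 = 9.45×10^-4
Swamee-Jain: f = 0.02015
h_f = f(L/D)V²/(2g) = 0.02015·(2380/0.561)·2.132²/(2·9.81) = 19.81 m
Δp = ρg·h_f = 822.0·9.81·19.81 = 159.7 kPa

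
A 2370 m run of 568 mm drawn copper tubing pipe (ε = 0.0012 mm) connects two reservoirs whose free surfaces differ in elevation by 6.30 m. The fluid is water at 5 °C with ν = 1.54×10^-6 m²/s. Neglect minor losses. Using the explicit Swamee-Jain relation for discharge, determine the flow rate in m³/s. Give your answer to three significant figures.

Swamee-Jain (Type II): Q = -0.965·√(gD⁵h_f/L)·ln[ε/(3.7D) + √(3.17ν²L/(gD³h_f))]
√(gD⁵h_f/L) = √(9.81·0.568⁵·6.30/2370) = 0.03926
ε/(3.7D) = 5.71×10^-7; √(3.17ν²L/(gD³h_f)) = 3.97×10^-5
Q = -0.965·0.03926·ln(4.024×10^-5) = 0.3835 m³/s
Check: V = 1.51 m/s, Re = 5.58×10^5, f = 0.01287, h_f = 6.27 m ≈ 6.30 m ✓

Q ≈ 0.383 m³/s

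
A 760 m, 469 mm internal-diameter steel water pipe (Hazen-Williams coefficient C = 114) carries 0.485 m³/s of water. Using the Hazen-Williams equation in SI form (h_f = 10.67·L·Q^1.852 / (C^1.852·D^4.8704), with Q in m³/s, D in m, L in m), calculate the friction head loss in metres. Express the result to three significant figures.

h_f ≈ 13.2 m

h_f = 10.67·760·0.485^1.852 / (114^1.852·0.469^4.8704) = 13.16 m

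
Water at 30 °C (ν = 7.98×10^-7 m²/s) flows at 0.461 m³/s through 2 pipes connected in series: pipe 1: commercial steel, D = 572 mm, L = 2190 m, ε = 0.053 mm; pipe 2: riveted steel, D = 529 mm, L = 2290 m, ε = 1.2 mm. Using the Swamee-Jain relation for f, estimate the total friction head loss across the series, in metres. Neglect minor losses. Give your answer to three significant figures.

H ≈ 31.9 m

Pipe 1: V = 1.794 m/s, Re = 1.29×10^6, ε/D = 9.27×10^-5, f = 0.01313, h_1 = f(L/D)V²/2g = 8.245 m
Pipe 2: V = 2.097 m/s, Re = 1.39×10^6, ε/D = 0.00227, f = 0.02440, h_2 = f(L/D)V²/2g = 23.69 m
Series → Q common, losses add: H = Σh = 31.93 m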